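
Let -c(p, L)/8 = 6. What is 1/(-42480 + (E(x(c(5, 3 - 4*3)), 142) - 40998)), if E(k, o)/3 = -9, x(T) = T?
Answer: -1/83505 ≈ -1.1975e-5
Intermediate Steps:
c(p, L) = -48 (c(p, L) = -8*6 = -48)
E(k, o) = -27 (E(k, o) = 3*(-9) = -27)
1/(-42480 + (E(x(c(5, 3 - 4*3)), 142) - 40998)) = 1/(-42480 + (-27 - 40998)) = 1/(-42480 - 41025) = 1/(-83505) = -1/83505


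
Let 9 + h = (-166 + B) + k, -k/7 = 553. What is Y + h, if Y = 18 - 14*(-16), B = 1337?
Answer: -2467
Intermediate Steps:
k = -3871 (k = -7*553 = -3871)
Y = 242 (Y = 18 + 224 = 242)
h = -2709 (h = -9 + ((-166 + 1337) - 3871) = -9 + (1171 - 3871) = -9 - 2700 = -2709)
Y + h = 242 - 2709 = -2467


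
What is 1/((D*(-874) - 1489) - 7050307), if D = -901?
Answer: -1/6264322 ≈ -1.5963e-7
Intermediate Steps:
1/((D*(-874) - 1489) - 7050307) = 1/((-901*(-874) - 1489) - 7050307) = 1/((787474 - 1489) - 7050307) = 1/(785985 - 7050307) = 1/(-6264322) = -1/6264322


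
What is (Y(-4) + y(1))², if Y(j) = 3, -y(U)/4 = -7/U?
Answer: 961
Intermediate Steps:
y(U) = 28/U (y(U) = -(-28)/U = 28/U)
(Y(-4) + y(1))² = (3 + 28/1)² = (3 + 28*1)² = (3 + 28)² = 31² = 961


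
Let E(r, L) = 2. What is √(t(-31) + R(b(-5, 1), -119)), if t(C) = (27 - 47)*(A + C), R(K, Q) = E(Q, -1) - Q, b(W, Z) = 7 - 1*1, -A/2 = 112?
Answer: √5221 ≈ 72.256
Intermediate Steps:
A = -224 (A = -2*112 = -224)
b(W, Z) = 6 (b(W, Z) = 7 - 1 = 6)
R(K, Q) = 2 - Q
t(C) = 4480 - 20*C (t(C) = (27 - 47)*(-224 + C) = -20*(-224 + C) = 4480 - 20*C)
√(t(-31) + R(b(-5, 1), -119)) = √((4480 - 20*(-31)) + (2 - 1*(-119))) = √((4480 + 620) + (2 + 119)) = √(5100 + 121) = √5221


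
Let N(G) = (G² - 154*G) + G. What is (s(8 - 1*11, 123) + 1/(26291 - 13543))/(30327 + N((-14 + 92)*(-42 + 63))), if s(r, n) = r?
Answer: -38243/31395226236 ≈ -1.2181e-6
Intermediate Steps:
N(G) = G² - 153*G
(s(8 - 1*11, 123) + 1/(26291 - 13543))/(30327 + N((-14 + 92)*(-42 + 63))) = ((8 - 1*11) + 1/(26291 - 13543))/(30327 + ((-14 + 92)*(-42 + 63))*(-153 + (-14 + 92)*(-42 + 63))) = ((8 - 11) + 1/12748)/(30327 + (78*21)*(-153 + 78*21)) = (-3 + 1/12748)/(30327 + 1638*(-153 + 1638)) = -38243/(12748*(30327 + 1638*1485)) = -38243/(12748*(30327 + 2432430)) = -38243/12748/2462757 = -38243/12748*1/2462757 = -38243/31395226236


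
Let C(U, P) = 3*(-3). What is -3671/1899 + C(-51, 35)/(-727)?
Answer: -2651726/1380573 ≈ -1.9207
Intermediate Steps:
C(U, P) = -9
-3671/1899 + C(-51, 35)/(-727) = -3671/1899 - 9/(-727) = -3671*1/1899 - 9*(-1/727) = -3671/1899 + 9/727 = -2651726/1380573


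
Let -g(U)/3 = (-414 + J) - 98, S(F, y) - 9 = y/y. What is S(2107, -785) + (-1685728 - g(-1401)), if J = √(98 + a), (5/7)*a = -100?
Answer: -1687254 + 3*I*√42 ≈ -1.6873e+6 + 19.442*I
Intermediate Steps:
a = -140 (a = (7/5)*(-100) = -140)
J = I*√42 (J = √(98 - 140) = √(-42) = I*√42 ≈ 6.4807*I)
S(F, y) = 10 (S(F, y) = 9 + y/y = 9 + 1 = 10)
g(U) = 1536 - 3*I*√42 (g(U) = -3*((-414 + I*√42) - 98) = -3*(-512 + I*√42) = 1536 - 3*I*√42)
S(2107, -785) + (-1685728 - g(-1401)) = 10 + (-1685728 - (1536 - 3*I*√42)) = 10 + (-1685728 + (-1536 + 3*I*√42)) = 10 + (-1687264 + 3*I*√42) = -1687254 + 3*I*√42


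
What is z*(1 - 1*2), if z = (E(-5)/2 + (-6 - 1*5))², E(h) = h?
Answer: -729/4 ≈ -182.25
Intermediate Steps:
z = 729/4 (z = (-5/2 + (-6 - 1*5))² = (-5*½ + (-6 - 5))² = (-5/2 - 11)² = (-27/2)² = 729/4 ≈ 182.25)
z*(1 - 1*2) = 729*(1 - 1*2)/4 = 729*(1 - 2)/4 = (729/4)*(-1) = -729/4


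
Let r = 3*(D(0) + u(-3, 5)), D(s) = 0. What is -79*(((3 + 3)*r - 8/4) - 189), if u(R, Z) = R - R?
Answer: 15089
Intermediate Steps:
u(R, Z) = 0
r = 0 (r = 3*(0 + 0) = 3*0 = 0)
-79*(((3 + 3)*r - 8/4) - 189) = -79*(((3 + 3)*0 - 8/4) - 189) = -79*((6*0 - 8*¼) - 189) = -79*((0 - 2) - 189) = -79*(-2 - 189) = -79*(-191) = 15089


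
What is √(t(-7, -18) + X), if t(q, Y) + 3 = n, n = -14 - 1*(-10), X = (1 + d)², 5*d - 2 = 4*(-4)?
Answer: I*√94/5 ≈ 1.9391*I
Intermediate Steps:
d = -14/5 (d = ⅖ + (4*(-4))/5 = ⅖ + (⅕)*(-16) = ⅖ - 16/5 = -14/5 ≈ -2.8000)
X = 81/25 (X = (1 - 14/5)² = (-9/5)² = 81/25 ≈ 3.2400)
n = -4 (n = -14 + 10 = -4)
t(q, Y) = -7 (t(q, Y) = -3 - 4 = -7)
√(t(-7, -18) + X) = √(-7 + 81/25) = √(-94/25) = I*√94/5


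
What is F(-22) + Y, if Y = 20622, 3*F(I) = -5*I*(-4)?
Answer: 61426/3 ≈ 20475.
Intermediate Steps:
F(I) = 20*I/3 (F(I) = (-5*I*(-4))/3 = (20*I)/3 = 20*I/3)
F(-22) + Y = (20/3)*(-22) + 20622 = -440/3 + 20622 = 61426/3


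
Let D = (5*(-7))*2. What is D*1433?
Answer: -100310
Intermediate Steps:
D = -70 (D = -35*2 = -70)
D*1433 = -70*1433 = -100310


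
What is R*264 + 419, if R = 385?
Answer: 102059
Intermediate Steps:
R*264 + 419 = 385*264 + 419 = 101640 + 419 = 102059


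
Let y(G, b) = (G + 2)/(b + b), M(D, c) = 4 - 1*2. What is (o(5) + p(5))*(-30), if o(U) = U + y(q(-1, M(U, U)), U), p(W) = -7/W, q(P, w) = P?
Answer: -111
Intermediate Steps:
M(D, c) = 2 (M(D, c) = 4 - 2 = 2)
y(G, b) = (2 + G)/(2*b) (y(G, b) = (2 + G)/((2*b)) = (2 + G)*(1/(2*b)) = (2 + G)/(2*b))
o(U) = U + 1/(2*U) (o(U) = U + (2 - 1)/(2*U) = U + (1/2)*1/U = U + 1/(2*U))
(o(5) + p(5))*(-30) = ((5 + (1/2)/5) - 7/5)*(-30) = ((5 + (1/2)*(1/5)) - 7*1/5)*(-30) = ((5 + 1/10) - 7/5)*(-30) = (51/10 - 7/5)*(-30) = (37/10)*(-30) = -111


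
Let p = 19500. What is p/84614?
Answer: 9750/42307 ≈ 0.23046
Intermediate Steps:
p/84614 = 19500/84614 = 19500*(1/84614) = 9750/42307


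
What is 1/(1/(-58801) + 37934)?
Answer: 58801/2230557133 ≈ 2.6362e-5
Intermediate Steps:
1/(1/(-58801) + 37934) = 1/(-1/58801 + 37934) = 1/(2230557133/58801) = 58801/2230557133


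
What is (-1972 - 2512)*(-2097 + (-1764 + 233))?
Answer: 16267952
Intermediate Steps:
(-1972 - 2512)*(-2097 + (-1764 + 233)) = -4484*(-2097 - 1531) = -4484*(-3628) = 16267952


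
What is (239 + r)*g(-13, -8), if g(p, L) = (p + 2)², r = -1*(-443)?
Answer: 82522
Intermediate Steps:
r = 443
g(p, L) = (2 + p)²
(239 + r)*g(-13, -8) = (239 + 443)*(2 - 13)² = 682*(-11)² = 682*121 = 82522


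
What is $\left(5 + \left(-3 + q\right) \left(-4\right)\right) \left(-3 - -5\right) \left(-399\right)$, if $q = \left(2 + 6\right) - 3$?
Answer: $2394$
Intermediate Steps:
$q = 5$ ($q = 8 - 3 = 5$)
$\left(5 + \left(-3 + q\right) \left(-4\right)\right) \left(-3 - -5\right) \left(-399\right) = \left(5 + \left(-3 + 5\right) \left(-4\right)\right) \left(-3 - -5\right) \left(-399\right) = \left(5 + 2 \left(-4\right)\right) \left(-3 + 5\right) \left(-399\right) = \left(5 - 8\right) 2 \left(-399\right) = \left(-3\right) 2 \left(-399\right) = \left(-6\right) \left(-399\right) = 2394$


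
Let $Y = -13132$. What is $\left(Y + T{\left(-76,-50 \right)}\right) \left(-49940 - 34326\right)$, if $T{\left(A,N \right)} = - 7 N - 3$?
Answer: $1077340810$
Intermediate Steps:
$T{\left(A,N \right)} = -3 - 7 N$
$\left(Y + T{\left(-76,-50 \right)}\right) \left(-49940 - 34326\right) = \left(-13132 - -347\right) \left(-49940 - 34326\right) = \left(-13132 + \left(-3 + 350\right)\right) \left(-84266\right) = \left(-13132 + 347\right) \left(-84266\right) = \left(-12785\right) \left(-84266\right) = 1077340810$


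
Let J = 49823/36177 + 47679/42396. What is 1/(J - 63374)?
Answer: -511253364/32398891630439 ≈ -1.5780e-5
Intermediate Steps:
J = 1279059697/511253364 (J = 49823*(1/36177) + 47679*(1/42396) = 49823/36177 + 15893/14132 = 1279059697/511253364 ≈ 2.5018)
1/(J - 63374) = 1/(1279059697/511253364 - 63374) = 1/(-32398891630439/511253364) = -511253364/32398891630439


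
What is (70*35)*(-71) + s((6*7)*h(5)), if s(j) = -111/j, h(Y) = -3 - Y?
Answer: -19482363/112 ≈ -1.7395e+5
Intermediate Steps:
(70*35)*(-71) + s((6*7)*h(5)) = (70*35)*(-71) - 111*1/(42*(-3 - 1*5)) = 2450*(-71) - 111*1/(42*(-3 - 5)) = -173950 - 111/(42*(-8)) = -173950 - 111/(-336) = -173950 - 111*(-1/336) = -173950 + 37/112 = -19482363/112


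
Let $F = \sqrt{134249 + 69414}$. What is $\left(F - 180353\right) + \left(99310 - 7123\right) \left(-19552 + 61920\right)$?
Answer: $3905598463 + \sqrt{203663} \approx 3.9056 \cdot 10^{9}$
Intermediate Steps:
$F = \sqrt{203663} \approx 451.29$
$\left(F - 180353\right) + \left(99310 - 7123\right) \left(-19552 + 61920\right) = \left(\sqrt{203663} - 180353\right) + \left(99310 - 7123\right) \left(-19552 + 61920\right) = \left(-180353 + \sqrt{203663}\right) + 92187 \cdot 42368 = \left(-180353 + \sqrt{203663}\right) + 3905778816 = 3905598463 + \sqrt{203663}$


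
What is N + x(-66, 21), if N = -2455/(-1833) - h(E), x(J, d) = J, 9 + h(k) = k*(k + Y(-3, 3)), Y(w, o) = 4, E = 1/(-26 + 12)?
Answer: -19896281/359268 ≈ -55.380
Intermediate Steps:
E = -1/14 (E = 1/(-14) = -1/14 ≈ -0.071429)
h(k) = -9 + k*(4 + k) (h(k) = -9 + k*(k + 4) = -9 + k*(4 + k))
N = 3815407/359268 (N = -2455/(-1833) - (-9 + (-1/14)² + 4*(-1/14)) = -2455*(-1/1833) - (-9 + 1/196 - 2/7) = 2455/1833 - 1*(-1819/196) = 2455/1833 + 1819/196 = 3815407/359268 ≈ 10.620)
N + x(-66, 21) = 3815407/359268 - 66 = -19896281/359268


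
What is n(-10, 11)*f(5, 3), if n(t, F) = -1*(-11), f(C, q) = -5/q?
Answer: -55/3 ≈ -18.333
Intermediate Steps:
n(t, F) = 11
n(-10, 11)*f(5, 3) = 11*(-5/3) = -55/3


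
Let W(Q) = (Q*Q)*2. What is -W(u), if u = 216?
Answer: -93312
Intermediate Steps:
W(Q) = 2*Q² (W(Q) = Q²*2 = 2*Q²)
-W(u) = -2*216² = -2*46656 = -1*93312 = -93312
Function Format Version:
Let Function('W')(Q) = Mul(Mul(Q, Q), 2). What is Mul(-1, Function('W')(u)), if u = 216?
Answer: -93312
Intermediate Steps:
Function('W')(Q) = Mul(2, Pow(Q, 2)) (Function('W')(Q) = Mul(Pow(Q, 2), 2) = Mul(2, Pow(Q, 2)))
Mul(-1, Function('W')(u)) = Mul(-1, Mul(2, Pow(216, 2))) = Mul(-1, Mul(2, 46656)) = Mul(-1, 93312) = -93312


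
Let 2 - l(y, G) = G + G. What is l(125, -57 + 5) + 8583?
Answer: 8689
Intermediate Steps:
l(y, G) = 2 - 2*G (l(y, G) = 2 - (G + G) = 2 - 2*G)
l(125, -57 + 5) + 8583 = (2 - 2*(-57 + 5)) + 8583 = (2 - 2*(-52)) + 8583 = (2 + 104) + 8583 = 106 + 8583 = 8689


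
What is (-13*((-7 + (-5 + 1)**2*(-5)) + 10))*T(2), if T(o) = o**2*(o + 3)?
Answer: 20020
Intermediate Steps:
T(o) = o**2*(3 + o)
(-13*((-7 + (-5 + 1)**2*(-5)) + 10))*T(2) = (-13*((-7 + (-5 + 1)**2*(-5)) + 10))*(2**2*(3 + 2)) = (-13*((-7 + (-4)**2*(-5)) + 10))*(4*5) = -13*((-7 + 16*(-5)) + 10)*20 = -13*((-7 - 80) + 10)*20 = -13*(-87 + 10)*20 = -13*(-77)*20 = 1001*20 = 20020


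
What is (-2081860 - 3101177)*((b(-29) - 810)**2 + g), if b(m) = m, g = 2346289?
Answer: -15809351287770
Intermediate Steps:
(-2081860 - 3101177)*((b(-29) - 810)**2 + g) = (-2081860 - 3101177)*((-29 - 810)**2 + 2346289) = -5183037*((-839)**2 + 2346289) = -5183037*(703921 + 2346289) = -5183037*3050210 = -15809351287770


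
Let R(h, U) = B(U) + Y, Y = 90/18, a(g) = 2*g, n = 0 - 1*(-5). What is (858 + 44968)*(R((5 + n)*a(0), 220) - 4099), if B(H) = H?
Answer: -177529924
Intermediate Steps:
n = 5 (n = 0 + 5 = 5)
Y = 5 (Y = 90*(1/18) = 5)
R(h, U) = 5 + U (R(h, U) = U + 5 = 5 + U)
(858 + 44968)*(R((5 + n)*a(0), 220) - 4099) = (858 + 44968)*((5 + 220) - 4099) = 45826*(225 - 4099) = 45826*(-3874) = -177529924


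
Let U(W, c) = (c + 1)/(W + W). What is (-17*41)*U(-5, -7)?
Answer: -2091/5 ≈ -418.20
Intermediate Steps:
U(W, c) = (1 + c)/(2*W) (U(W, c) = (1 + c)/((2*W)) = (1 + c)*(1/(2*W)) = (1 + c)/(2*W))
(-17*41)*U(-5, -7) = (-17*41)*((½)*(1 - 7)/(-5)) = -697*(-1)*(-6)/(2*5) = -697*⅗ = -2091/5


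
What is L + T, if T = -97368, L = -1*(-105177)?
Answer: 7809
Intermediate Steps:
L = 105177
L + T = 105177 - 97368 = 7809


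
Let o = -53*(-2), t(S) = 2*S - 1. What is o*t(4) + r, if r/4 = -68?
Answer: 470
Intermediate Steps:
t(S) = -1 + 2*S
r = -272 (r = 4*(-68) = -272)
o = 106
o*t(4) + r = 106*(-1 + 2*4) - 272 = 106*(-1 + 8) - 272 = 106*7 - 272 = 742 - 272 = 470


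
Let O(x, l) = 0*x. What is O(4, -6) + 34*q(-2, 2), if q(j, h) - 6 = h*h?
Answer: 340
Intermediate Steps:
O(x, l) = 0
q(j, h) = 6 + h² (q(j, h) = 6 + h*h = 6 + h²)
O(4, -6) + 34*q(-2, 2) = 0 + 34*(6 + 2²) = 0 + 34*(6 + 4) = 0 + 34*10 = 0 + 340 = 340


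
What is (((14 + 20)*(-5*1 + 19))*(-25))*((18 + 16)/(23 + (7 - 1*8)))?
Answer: -202300/11 ≈ -18391.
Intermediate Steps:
(((14 + 20)*(-5*1 + 19))*(-25))*((18 + 16)/(23 + (7 - 1*8))) = ((34*(-5 + 19))*(-25))*(34/(23 + (7 - 8))) = ((34*14)*(-25))*(34/(23 - 1)) = (476*(-25))*(34/22) = -404600/22 = -11900*17/11 = -202300/11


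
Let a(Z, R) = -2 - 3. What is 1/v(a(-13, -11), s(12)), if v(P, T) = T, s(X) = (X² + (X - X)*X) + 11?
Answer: 1/155 ≈ 0.0064516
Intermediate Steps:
a(Z, R) = -5
s(X) = 11 + X² (s(X) = (X² + 0*X) + 11 = (X² + 0) + 11 = X² + 11 = 11 + X²)
1/v(a(-13, -11), s(12)) = 1/(11 + 12²) = 1/(11 + 144) = 1/155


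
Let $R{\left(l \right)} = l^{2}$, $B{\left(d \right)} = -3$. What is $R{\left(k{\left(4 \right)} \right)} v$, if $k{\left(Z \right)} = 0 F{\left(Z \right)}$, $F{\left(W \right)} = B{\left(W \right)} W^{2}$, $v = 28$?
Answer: $0$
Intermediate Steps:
$F{\left(W \right)} = - 3 W^{2}$
$k{\left(Z \right)} = 0$ ($k{\left(Z \right)} = 0 \left(- 3 Z^{2}\right) = 0$)
$R{\left(k{\left(4 \right)} \right)} v = 0^{2} \cdot 28 = 0 \cdot 28 = 0$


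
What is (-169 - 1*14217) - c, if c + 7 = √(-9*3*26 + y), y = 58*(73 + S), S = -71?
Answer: -14379 - I*√586 ≈ -14379.0 - 24.207*I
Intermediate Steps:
y = 116 (y = 58*(73 - 71) = 58*2 = 116)
c = -7 + I*√586 (c = -7 + √(-9*3*26 + 116) = -7 + √(-3*9*26 + 116) = -7 + √(-27*26 + 116) = -7 + √(-702 + 116) = -7 + √(-586) = -7 + I*√586 ≈ -7.0 + 24.207*I)
(-169 - 1*14217) - c = (-169 - 1*14217) - (-7 + I*√586) = (-169 - 14217) + (7 - I*√586) = -14386 + (7 - I*√586) = -14379 - I*√586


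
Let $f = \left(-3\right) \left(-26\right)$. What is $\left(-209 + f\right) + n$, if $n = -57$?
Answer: $-188$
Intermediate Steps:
$f = 78$
$\left(-209 + f\right) + n = \left(-209 + 78\right) - 57 = -131 - 57 = -188$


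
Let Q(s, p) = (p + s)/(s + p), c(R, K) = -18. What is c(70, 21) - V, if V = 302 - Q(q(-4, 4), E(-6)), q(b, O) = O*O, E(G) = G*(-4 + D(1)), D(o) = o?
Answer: -319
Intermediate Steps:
E(G) = -3*G (E(G) = G*(-4 + 1) = G*(-3) = -3*G)
q(b, O) = O**2
Q(s, p) = 1 (Q(s, p) = (p + s)/(p + s) = 1)
V = 301 (V = 302 - 1*1 = 302 - 1 = 301)
c(70, 21) - V = -18 - 1*301 = -18 - 301 = -319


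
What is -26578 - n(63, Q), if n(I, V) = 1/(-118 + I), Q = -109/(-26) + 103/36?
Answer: -1461789/55 ≈ -26578.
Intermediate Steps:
Q = 3301/468 (Q = -109*(-1/26) + 103*(1/36) = 109/26 + 103/36 = 3301/468 ≈ 7.0534)
-26578 - n(63, Q) = -26578 - 1/(-118 + 63) = -26578 - 1/(-55) = -26578 - 1*(-1/55) = -26578 + 1/55 = -1461789/55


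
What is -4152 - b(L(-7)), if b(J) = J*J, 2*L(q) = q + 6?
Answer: -16609/4 ≈ -4152.3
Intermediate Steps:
L(q) = 3 + q/2 (L(q) = (q + 6)/2 = (6 + q)/2 = 3 + q/2)
b(J) = J**2
-4152 - b(L(-7)) = -4152 - (3 + (1/2)*(-7))**2 = -4152 - (3 - 7/2)**2 = -4152 - (-1/2)**2 = -4152 - 1*1/4 = -4152 - 1/4 = -16609/4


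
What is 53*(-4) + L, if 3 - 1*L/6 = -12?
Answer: -122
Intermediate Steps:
L = 90 (L = 18 - 6*(-12) = 18 + 72 = 90)
53*(-4) + L = 53*(-4) + 90 = -212 + 90 = -122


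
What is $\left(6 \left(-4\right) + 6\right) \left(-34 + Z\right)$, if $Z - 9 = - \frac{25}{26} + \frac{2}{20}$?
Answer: $\frac{30258}{65} \approx 465.51$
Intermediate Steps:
$Z = \frac{529}{65}$ ($Z = 9 + \left(- \frac{25}{26} + \frac{2}{20}\right) = 9 + \left(\left(-25\right) \frac{1}{26} + 2 \cdot \frac{1}{20}\right) = 9 + \left(- \frac{25}{26} + \frac{1}{10}\right) = 9 - \frac{56}{65} = \frac{529}{65} \approx 8.1385$)
$\left(6 \left(-4\right) + 6\right) \left(-34 + Z\right) = \left(6 \left(-4\right) + 6\right) \left(-34 + \frac{529}{65}\right) = \left(-24 + 6\right) \left(- \frac{1681}{65}\right) = \left(-18\right) \left(- \frac{1681}{65}\right) = \frac{30258}{65}$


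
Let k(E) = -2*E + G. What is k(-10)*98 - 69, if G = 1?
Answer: 1989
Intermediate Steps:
k(E) = 1 - 2*E (k(E) = -2*E + 1 = 1 - 2*E)
k(-10)*98 - 69 = (1 - 2*(-10))*98 - 69 = (1 + 20)*98 - 69 = 21*98 - 69 = 2058 - 69 = 1989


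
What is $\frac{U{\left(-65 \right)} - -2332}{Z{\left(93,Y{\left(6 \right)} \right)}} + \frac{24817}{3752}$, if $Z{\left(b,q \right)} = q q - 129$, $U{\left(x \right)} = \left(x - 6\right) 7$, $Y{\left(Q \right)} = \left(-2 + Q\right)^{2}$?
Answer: $\frac{10036679}{476504} \approx 21.063$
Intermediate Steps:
$U{\left(x \right)} = -42 + 7 x$ ($U{\left(x \right)} = \left(-6 + x\right) 7 = -42 + 7 x$)
$Z{\left(b,q \right)} = -129 + q^{2}$ ($Z{\left(b,q \right)} = q^{2} - 129 = -129 + q^{2}$)
$\frac{U{\left(-65 \right)} - -2332}{Z{\left(93,Y{\left(6 \right)} \right)}} + \frac{24817}{3752} = \frac{\left(-42 + 7 \left(-65\right)\right) - -2332}{-129 + \left(\left(-2 + 6\right)^{2}\right)^{2}} + \frac{24817}{3752} = \frac{\left(-42 - 455\right) + 2332}{-129 + \left(4^{2}\right)^{2}} + 24817 \cdot \frac{1}{3752} = \frac{-497 + 2332}{-129 + 16^{2}} + \frac{24817}{3752} = \frac{1835}{-129 + 256} + \frac{24817}{3752} = \frac{1835}{127} + \frac{24817}{3752} = \frac{10036679}{476504}$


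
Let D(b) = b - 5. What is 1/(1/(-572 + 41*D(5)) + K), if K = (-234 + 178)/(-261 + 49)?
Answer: 30316/7955 ≈ 3.8109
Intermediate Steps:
D(b) = -5 + b
K = 14/53 (K = -56/(-212) = -56*(-1/212) = 14/53 ≈ 0.26415)
1/(1/(-572 + 41*D(5)) + K) = 1/(1/(-572 + 41*(-5 + 5)) + 14/53) = 1/(1/(-572 + 41*0) + 14/53) = 1/(1/(-572 + 0) + 14/53) = 1/(1/(-572) + 14/53) = 1/(-1/572 + 14/53) = 1/(7955/30316) = 30316/7955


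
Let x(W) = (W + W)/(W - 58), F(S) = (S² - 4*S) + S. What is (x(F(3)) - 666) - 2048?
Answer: -2714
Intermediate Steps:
F(S) = S² - 3*S
x(W) = 2*W/(-58 + W) (x(W) = (2*W)/(-58 + W) = 2*W/(-58 + W))
(x(F(3)) - 666) - 2048 = (2*(3*(-3 + 3))/(-58 + 3*(-3 + 3)) - 666) - 2048 = (2*(3*0)/(-58 + 3*0) - 666) - 2048 = (2*0/(-58 + 0) - 666) - 2048 = (2*0/(-58) - 666) - 2048 = (2*0*(-1/58) - 666) - 2048 = (0 - 666) - 2048 = -666 - 2048 = -2714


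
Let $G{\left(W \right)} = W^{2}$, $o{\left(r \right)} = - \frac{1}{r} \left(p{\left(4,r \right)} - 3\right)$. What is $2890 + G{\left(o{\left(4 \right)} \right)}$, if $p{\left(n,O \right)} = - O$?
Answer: $\frac{46289}{16} \approx 2893.1$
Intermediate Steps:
$o{\left(r \right)} = - \frac{-3 - r}{r}$ ($o{\left(r \right)} = - \frac{1}{r} \left(- r - 3\right) = - \frac{1}{r} \left(-3 - r\right) = - \frac{-3 - r}{r}$)
$2890 + G{\left(o{\left(4 \right)} \right)} = 2890 + \left(\frac{3 + 4}{4}\right)^{2} = 2890 + \left(\frac{1}{4} \cdot 7\right)^{2} = 2890 + \left(\frac{7}{4}\right)^{2} = 2890 + \frac{49}{16} = \frac{46289}{16}$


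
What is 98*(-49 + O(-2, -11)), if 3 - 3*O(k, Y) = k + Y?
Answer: -12838/3 ≈ -4279.3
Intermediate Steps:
O(k, Y) = 1 - Y/3 - k/3 (O(k, Y) = 1 - (k + Y)/3 = 1 - (Y + k)/3 = 1 + (-Y/3 - k/3) = 1 - Y/3 - k/3)
98*(-49 + O(-2, -11)) = 98*(-49 + (1 - ⅓*(-11) - ⅓*(-2))) = 98*(-49 + (1 + 11/3 + ⅔)) = 98*(-49 + 16/3) = 98*(-131/3) = -12838/3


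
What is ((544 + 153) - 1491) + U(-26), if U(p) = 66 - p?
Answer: -702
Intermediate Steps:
((544 + 153) - 1491) + U(-26) = ((544 + 153) - 1491) + (66 - 1*(-26)) = (697 - 1491) + (66 + 26) = -794 + 92 = -702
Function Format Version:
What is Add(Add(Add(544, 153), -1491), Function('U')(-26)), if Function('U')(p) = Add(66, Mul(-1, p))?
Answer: -702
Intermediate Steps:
Add(Add(Add(544, 153), -1491), Function('U')(-26)) = Add(Add(Add(544, 153), -1491), Add(66, Mul(-1, -26))) = Add(Add(697, -1491), Add(66, 26)) = Add(-794, 92) = -702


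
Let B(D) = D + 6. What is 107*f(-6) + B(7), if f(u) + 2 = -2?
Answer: -415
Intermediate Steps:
B(D) = 6 + D
f(u) = -4 (f(u) = -2 - 2 = -4)
107*f(-6) + B(7) = 107*(-4) + (6 + 7) = -428 + 13 = -415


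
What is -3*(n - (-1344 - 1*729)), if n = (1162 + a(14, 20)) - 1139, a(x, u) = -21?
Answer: -6225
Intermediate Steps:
n = 2 (n = (1162 - 21) - 1139 = 1141 - 1139 = 2)
-3*(n - (-1344 - 1*729)) = -3*(2 - (-1344 - 1*729)) = -3*(2 - (-1344 - 729)) = -3*(2 - 1*(-2073)) = -3*(2 + 2073) = -3*2075 = -6225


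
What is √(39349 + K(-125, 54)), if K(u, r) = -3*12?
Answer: √39313 ≈ 198.28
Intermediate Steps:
K(u, r) = -36
√(39349 + K(-125, 54)) = √(39349 - 36) = √39313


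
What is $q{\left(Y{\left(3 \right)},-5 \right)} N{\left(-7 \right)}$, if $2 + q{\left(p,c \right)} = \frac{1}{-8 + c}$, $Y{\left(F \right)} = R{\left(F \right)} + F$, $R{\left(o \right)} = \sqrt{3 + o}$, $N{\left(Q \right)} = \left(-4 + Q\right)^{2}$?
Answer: $- \frac{3267}{13} \approx -251.31$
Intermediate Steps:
$Y{\left(F \right)} = F + \sqrt{3 + F}$ ($Y{\left(F \right)} = \sqrt{3 + F} + F = F + \sqrt{3 + F}$)
$q{\left(p,c \right)} = -2 + \frac{1}{-8 + c}$
$q{\left(Y{\left(3 \right)},-5 \right)} N{\left(-7 \right)} = \frac{17 - -10}{-8 - 5} \left(-4 - 7\right)^{2} = \frac{17 + 10}{-13} \left(-11\right)^{2} = \left(- \frac{1}{13}\right) 27 \cdot 121 = \left(- \frac{27}{13}\right) 121 = - \frac{3267}{13}$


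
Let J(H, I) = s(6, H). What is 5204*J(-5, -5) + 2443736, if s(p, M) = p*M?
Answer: 2287616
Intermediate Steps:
s(p, M) = M*p
J(H, I) = 6*H (J(H, I) = H*6 = 6*H)
5204*J(-5, -5) + 2443736 = 5204*(6*(-5)) + 2443736 = 5204*(-30) + 2443736 = -156120 + 2443736 = 2287616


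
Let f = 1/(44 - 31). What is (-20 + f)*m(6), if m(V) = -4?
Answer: 1036/13 ≈ 79.692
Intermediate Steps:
f = 1/13 ≈ 0.076923
(-20 + f)*m(6) = (-20 + 1/13)*(-4) = -259/13*(-4) = 1036/13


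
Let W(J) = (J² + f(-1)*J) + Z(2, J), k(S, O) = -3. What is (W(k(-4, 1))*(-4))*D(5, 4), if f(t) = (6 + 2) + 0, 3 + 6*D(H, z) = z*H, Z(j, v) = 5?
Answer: 340/3 ≈ 113.33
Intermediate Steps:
D(H, z) = -½ + H*z/6 (D(H, z) = -½ + (z*H)/6 = -½ + (H*z)/6 = -½ + H*z/6)
f(t) = 8 (f(t) = 8 + 0 = 8)
W(J) = 5 + J² + 8*J (W(J) = (J² + 8*J) + 5 = 5 + J² + 8*J)
(W(k(-4, 1))*(-4))*D(5, 4) = ((5 + (-3)² + 8*(-3))*(-4))*(-½ + (⅙)*5*4) = ((5 + 9 - 24)*(-4))*(-½ + 10/3) = -10*(-4)*(17/6) = 40*(17/6) = 340/3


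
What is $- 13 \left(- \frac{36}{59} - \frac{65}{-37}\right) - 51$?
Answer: $- \frac{143872}{2183} \approx -65.906$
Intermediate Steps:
$- 13 \left(- \frac{36}{59} - \frac{65}{-37}\right) - 51 = - 13 \left(\left(-36\right) \frac{1}{59} - - \frac{65}{37}\right) - 51 = - 13 \left(- \frac{36}{59} + \frac{65}{37}\right) - 51 = \left(-13\right) \frac{2503}{2183} - 51 = - \frac{32539}{2183} - 51 = - \frac{143872}{2183}$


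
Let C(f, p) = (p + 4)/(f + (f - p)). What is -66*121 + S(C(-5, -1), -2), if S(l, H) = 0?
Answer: -7986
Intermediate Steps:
C(f, p) = (4 + p)/(-p + 2*f)
-66*121 + S(C(-5, -1), -2) = -66*121 + 0 = -7986 + 0 = -7986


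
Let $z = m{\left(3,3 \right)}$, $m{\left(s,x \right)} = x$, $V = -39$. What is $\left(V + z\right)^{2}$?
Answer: $1296$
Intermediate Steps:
$z = 3$
$\left(V + z\right)^{2} = \left(-39 + 3\right)^{2} = \left(-36\right)^{2} = 1296$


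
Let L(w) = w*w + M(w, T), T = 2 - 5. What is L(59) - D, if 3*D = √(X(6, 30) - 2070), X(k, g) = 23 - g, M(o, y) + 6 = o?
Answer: 3534 - I*√2077/3 ≈ 3534.0 - 15.191*I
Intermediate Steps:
T = -3
M(o, y) = -6 + o
D = I*√2077/3 (D = √((23 - 1*30) - 2070)/3 = √((23 - 30) - 2070)/3 = √(-7 - 2070)/3 = √(-2077)/3 = (I*√2077)/3 = I*√2077/3 ≈ 15.191*I)
L(w) = -6 + w + w² (L(w) = w*w + (-6 + w) = w² + (-6 + w) = -6 + w + w²)
L(59) - D = (-6 + 59 + 59²) - I*√2077/3 = (-6 + 59 + 3481) - I*√2077/3 = 3534 - I*√2077/3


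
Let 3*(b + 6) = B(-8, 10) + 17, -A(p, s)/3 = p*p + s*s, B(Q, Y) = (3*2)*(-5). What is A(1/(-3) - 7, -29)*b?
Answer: 249643/9 ≈ 27738.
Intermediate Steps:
B(Q, Y) = -30 (B(Q, Y) = 6*(-5) = -30)
A(p, s) = -3*p² - 3*s² (A(p, s) = -3*(p*p + s*s) = -3*(p² + s²) = -3*p² - 3*s²)
b = -31/3 (b = -6 + (-30 + 17)/3 = -6 + (⅓)*(-13) = -6 - 13/3 = -31/3 ≈ -10.333)
A(1/(-3) - 7, -29)*b = (-3*(1/(-3) - 7)² - 3*(-29)²)*(-31/3) = (-3*(-⅓ - 7)² - 3*841)*(-31/3) = (-3*(-22/3)² - 2523)*(-31/3) = (-3*484/9 - 2523)*(-31/3) = (-484/3 - 2523)*(-31/3) = -8053/3*(-31/3) = 249643/9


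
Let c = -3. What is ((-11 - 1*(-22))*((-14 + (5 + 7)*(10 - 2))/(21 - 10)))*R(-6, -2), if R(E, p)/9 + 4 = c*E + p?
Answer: 8856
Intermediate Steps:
R(E, p) = -36 - 27*E + 9*p (R(E, p) = -36 + 9*(-3*E + p) = -36 + 9*(p - 3*E) = -36 + (-27*E + 9*p) = -36 - 27*E + 9*p)
((-11 - 1*(-22))*((-14 + (5 + 7)*(10 - 2))/(21 - 10)))*R(-6, -2) = ((-11 - 1*(-22))*((-14 + (5 + 7)*(10 - 2))/(21 - 10)))*(-36 - 27*(-6) + 9*(-2)) = ((-11 + 22)*((-14 + 12*8)/11))*(-36 + 162 - 18) = (11*((-14 + 96)*(1/11)))*108 = (11*(82*(1/11)))*108 = (11*(82/11))*108 = 82*108 = 8856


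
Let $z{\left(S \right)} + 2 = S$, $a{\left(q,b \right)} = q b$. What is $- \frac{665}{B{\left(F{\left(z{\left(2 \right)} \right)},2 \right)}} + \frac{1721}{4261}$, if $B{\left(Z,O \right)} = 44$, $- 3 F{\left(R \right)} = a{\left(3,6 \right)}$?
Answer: $- \frac{2757841}{187484} \approx -14.71$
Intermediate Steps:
$a{\left(q,b \right)} = b q$
$z{\left(S \right)} = -2 + S$
$F{\left(R \right)} = -6$ ($F{\left(R \right)} = - \frac{6 \cdot 3}{3} = \left(- \frac{1}{3}\right) 18 = -6$)
$- \frac{665}{B{\left(F{\left(z{\left(2 \right)} \right)},2 \right)}} + \frac{1721}{4261} = - \frac{665}{44} + \frac{1721}{4261} = - \frac{2757841}{187484}$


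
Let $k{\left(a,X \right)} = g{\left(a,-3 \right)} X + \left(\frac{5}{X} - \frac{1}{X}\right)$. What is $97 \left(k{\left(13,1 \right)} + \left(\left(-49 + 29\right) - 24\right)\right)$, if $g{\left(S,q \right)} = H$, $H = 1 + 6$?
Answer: $-3201$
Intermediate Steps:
$H = 7$
$g{\left(S,q \right)} = 7$
$k{\left(a,X \right)} = \frac{4}{X} + 7 X$ ($k{\left(a,X \right)} = 7 X + \left(\frac{5}{X} - \frac{1}{X}\right) = 7 X + \frac{4}{X} = \frac{4}{X} + 7 X$)
$97 \left(k{\left(13,1 \right)} + \left(\left(-49 + 29\right) - 24\right)\right) = 97 \left(\left(\frac{4}{1} + 7 \cdot 1\right) + \left(\left(-49 + 29\right) - 24\right)\right) = 97 \left(\left(4 \cdot 1 + 7\right) - 44\right) = 97 \left(\left(4 + 7\right) - 44\right) = 97 \left(11 - 44\right) = 97 \left(-33\right) = -3201$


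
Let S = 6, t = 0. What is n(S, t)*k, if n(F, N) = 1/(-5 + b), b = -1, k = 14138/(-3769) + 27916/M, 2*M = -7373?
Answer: 52445047/27788837 ≈ 1.8873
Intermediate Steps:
M = -7373/2 (M = (1/2)*(-7373) = -7373/2 ≈ -3686.5)
k = -314670282/27788837 (k = 14138/(-3769) + 27916/(-7373/2) = 14138*(-1/3769) + 27916*(-2/7373) = -14138/3769 - 55832/7373 = -314670282/27788837 ≈ -11.324)
n(F, N) = -1/6 (n(F, N) = 1/(-5 - 1) = 1/(-6) = -1/6)
n(S, t)*k = -1/6*(-314670282/27788837) = 52445047/27788837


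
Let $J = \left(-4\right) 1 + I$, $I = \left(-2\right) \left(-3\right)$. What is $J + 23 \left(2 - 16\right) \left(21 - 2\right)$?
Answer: $-6116$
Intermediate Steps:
$I = 6$
$J = 2$ ($J = \left(-4\right) 1 + 6 = -4 + 6 = 2$)
$J + 23 \left(2 - 16\right) \left(21 - 2\right) = 2 + 23 \left(2 - 16\right) \left(21 - 2\right) = 2 + 23 \left(\left(-14\right) 19\right) = 2 + 23 \left(-266\right) = 2 - 6118 = -6116$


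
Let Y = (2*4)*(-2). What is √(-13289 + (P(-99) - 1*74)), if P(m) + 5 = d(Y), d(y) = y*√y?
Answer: 2*√(-3342 - 16*I) ≈ 0.27677 - 115.62*I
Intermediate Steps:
Y = -16 (Y = 8*(-2) = -16)
d(y) = y^(3/2)
P(m) = -5 - 64*I (P(m) = -5 + (-16)^(3/2) = -5 - 64*I)
√(-13289 + (P(-99) - 1*74)) = √(-13289 + ((-5 - 64*I) - 1*74)) = √(-13289 + ((-5 - 64*I) - 74)) = √(-13289 + (-79 - 64*I)) = √(-13368 - 64*I)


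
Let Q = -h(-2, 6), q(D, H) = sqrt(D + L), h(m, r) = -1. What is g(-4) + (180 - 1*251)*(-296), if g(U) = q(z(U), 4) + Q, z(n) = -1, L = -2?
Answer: 21017 + I*sqrt(3) ≈ 21017.0 + 1.732*I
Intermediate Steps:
q(D, H) = sqrt(-2 + D) (q(D, H) = sqrt(D - 2) = sqrt(-2 + D))
Q = 1 (Q = -1*(-1) = 1)
g(U) = 1 + I*sqrt(3) (g(U) = sqrt(-2 - 1) + 1 = sqrt(-3) + 1 = I*sqrt(3) + 1 = 1 + I*sqrt(3))
g(-4) + (180 - 1*251)*(-296) = (1 + I*sqrt(3)) + (180 - 1*251)*(-296) = (1 + I*sqrt(3)) + (180 - 251)*(-296) = (1 + I*sqrt(3)) - 71*(-296) = (1 + I*sqrt(3)) + 21016 = 21017 + I*sqrt(3)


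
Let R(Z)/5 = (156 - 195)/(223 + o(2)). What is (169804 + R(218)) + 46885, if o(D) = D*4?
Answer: 16684988/77 ≈ 2.1669e+5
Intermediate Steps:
o(D) = 4*D
R(Z) = -65/77 (R(Z) = 5*((156 - 195)/(223 + 4*2)) = 5*(-39/(223 + 8)) = 5*(-39/231) = 5*(-39*1/231) = 5*(-13/77) = -65/77)
(169804 + R(218)) + 46885 = (169804 - 65/77) + 46885 = 13074843/77 + 46885 = 16684988/77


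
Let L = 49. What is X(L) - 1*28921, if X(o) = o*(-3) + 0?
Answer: -29068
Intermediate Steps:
X(o) = -3*o (X(o) = -3*o + 0 = -3*o)
X(L) - 1*28921 = -3*49 - 1*28921 = -147 - 28921 = -29068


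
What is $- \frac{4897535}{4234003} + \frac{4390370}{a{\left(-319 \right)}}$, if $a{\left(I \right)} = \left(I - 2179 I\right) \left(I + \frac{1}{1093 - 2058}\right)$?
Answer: $- \frac{31335814306680955}{26634233941020684} \approx -1.1765$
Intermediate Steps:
$a{\left(I \right)} = - 2178 I \left(- \frac{1}{965} + I\right)$ ($a{\left(I \right)} = - 2178 I \left(I + \frac{1}{-965}\right) = - 2178 I \left(I - \frac{1}{965}\right) = - 2178 I \left(- \frac{1}{965} + I\right)$)
$- \frac{4897535}{4234003} + \frac{4390370}{a{\left(-319 \right)}} = - \frac{4897535}{4234003} + \frac{4390370}{\frac{2178}{965} \left(-319\right) \left(1 - -307835\right)} = \left(-4897535\right) \frac{1}{4234003} + \frac{4390370}{\frac{2178}{965} \left(-319\right) \left(1 + 307835\right)} = - \frac{4897535}{4234003} + \frac{4390370}{\frac{2178}{965} \left(-319\right) 307836} = - \frac{4897535}{4234003} + \frac{4390370}{- \frac{213878911752}{965}} = - \frac{4897535}{4234003} + 4390370 \left(- \frac{965}{213878911752}\right) = - \frac{4897535}{4234003} - \frac{2118353525}{106939455876} = - \frac{31335814306680955}{26634233941020684}$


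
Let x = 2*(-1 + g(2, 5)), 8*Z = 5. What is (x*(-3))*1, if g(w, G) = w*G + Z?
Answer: -231/4 ≈ -57.750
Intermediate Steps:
Z = 5/8 (Z = (1/8)*5 = 5/8 ≈ 0.62500)
g(w, G) = 5/8 + G*w (g(w, G) = w*G + 5/8 = G*w + 5/8 = 5/8 + G*w)
x = 77/4 (x = 2*(-1 + (5/8 + 5*2)) = 2*(-1 + (5/8 + 10)) = 2*(-1 + 85/8) = 2*(77/8) = 77/4 ≈ 19.250)
(x*(-3))*1 = ((77/4)*(-3))*1 = -231/4*1 = -231/4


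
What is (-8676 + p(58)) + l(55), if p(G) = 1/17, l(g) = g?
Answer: -146556/17 ≈ -8620.9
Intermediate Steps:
p(G) = 1/17
(-8676 + p(58)) + l(55) = (-8676 + 1/17) + 55 = -147491/17 + 55 = -146556/17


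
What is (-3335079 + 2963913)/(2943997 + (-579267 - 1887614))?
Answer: -185583/238558 ≈ -0.77794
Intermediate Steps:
(-3335079 + 2963913)/(2943997 + (-579267 - 1887614)) = -371166/(2943997 - 2466881) = -371166/477116 = -371166*1/477116 = -185583/238558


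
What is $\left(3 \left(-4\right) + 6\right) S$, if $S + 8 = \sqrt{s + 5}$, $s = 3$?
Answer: $48 - 12 \sqrt{2} \approx 31.029$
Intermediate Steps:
$S = -8 + 2 \sqrt{2}$ ($S = -8 + \sqrt{3 + 5} = -8 + \sqrt{8} = -8 + 2 \sqrt{2} \approx -5.1716$)
$\left(3 \left(-4\right) + 6\right) S = \left(3 \left(-4\right) + 6\right) \left(-8 + 2 \sqrt{2}\right) = \left(-12 + 6\right) \left(-8 + 2 \sqrt{2}\right) = - 6 \left(-8 + 2 \sqrt{2}\right) = 48 - 12 \sqrt{2}$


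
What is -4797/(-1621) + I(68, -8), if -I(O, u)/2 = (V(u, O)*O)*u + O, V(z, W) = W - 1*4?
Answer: 112657813/1621 ≈ 69499.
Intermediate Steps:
V(z, W) = -4 + W (V(z, W) = W - 4 = -4 + W)
I(O, u) = -2*O - 2*O*u*(-4 + O) (I(O, u) = -2*(((-4 + O)*O)*u + O) = -2*((O*(-4 + O))*u + O) = -2*(O*u*(-4 + O) + O) = -2*(O + O*u*(-4 + O)) = -2*O - 2*O*u*(-4 + O))
-4797/(-1621) + I(68, -8) = -4797/(-1621) - 2*68*(1 - 8*(-4 + 68)) = -4797*(-1/1621) - 2*68*(1 - 8*64) = 4797/1621 - 2*68*(1 - 512) = 4797/1621 - 2*68*(-511) = 4797/1621 + 69496 = 112657813/1621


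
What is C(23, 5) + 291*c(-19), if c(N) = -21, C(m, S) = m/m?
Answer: -6110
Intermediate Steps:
C(m, S) = 1
C(23, 5) + 291*c(-19) = 1 + 291*(-21) = 1 - 6111 = -6110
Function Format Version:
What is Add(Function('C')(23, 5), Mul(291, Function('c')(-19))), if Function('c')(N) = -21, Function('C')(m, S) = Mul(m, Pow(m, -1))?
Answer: -6110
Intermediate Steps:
Function('C')(m, S) = 1
Add(Function('C')(23, 5), Mul(291, Function('c')(-19))) = Add(1, Mul(291, -21)) = Add(1, -6111) = -6110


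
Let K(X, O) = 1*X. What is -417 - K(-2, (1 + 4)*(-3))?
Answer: -415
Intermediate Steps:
K(X, O) = X
-417 - K(-2, (1 + 4)*(-3)) = -417 - 1*(-2) = -417 + 2 = -415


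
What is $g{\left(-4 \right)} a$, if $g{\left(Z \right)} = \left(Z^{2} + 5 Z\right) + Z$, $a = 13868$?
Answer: $-110944$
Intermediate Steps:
$g{\left(Z \right)} = Z^{2} + 6 Z$
$g{\left(-4 \right)} a = - 4 \left(6 - 4\right) 13868 = \left(-4\right) 2 \cdot 13868 = \left(-8\right) 13868 = -110944$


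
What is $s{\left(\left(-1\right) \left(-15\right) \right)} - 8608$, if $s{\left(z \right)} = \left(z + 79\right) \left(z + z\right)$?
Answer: $-5788$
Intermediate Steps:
$s{\left(z \right)} = 2 z \left(79 + z\right)$ ($s{\left(z \right)} = \left(79 + z\right) 2 z = 2 z \left(79 + z\right)$)
$s{\left(\left(-1\right) \left(-15\right) \right)} - 8608 = 2 \left(\left(-1\right) \left(-15\right)\right) \left(79 - -15\right) - 8608 = 2 \cdot 15 \left(79 + 15\right) - 8608 = 2 \cdot 15 \cdot 94 - 8608 = 2820 - 8608 = -5788$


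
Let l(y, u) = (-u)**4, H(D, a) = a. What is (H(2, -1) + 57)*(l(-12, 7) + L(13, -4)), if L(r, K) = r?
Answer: 135184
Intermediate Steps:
l(y, u) = u**4
(H(2, -1) + 57)*(l(-12, 7) + L(13, -4)) = (-1 + 57)*(7**4 + 13) = 56*(2401 + 13) = 56*2414 = 135184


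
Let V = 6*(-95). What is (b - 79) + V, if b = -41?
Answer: -690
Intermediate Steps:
V = -570
(b - 79) + V = (-41 - 79) - 570 = -120 - 570 = -690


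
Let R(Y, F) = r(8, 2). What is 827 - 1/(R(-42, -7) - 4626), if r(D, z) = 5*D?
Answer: 3792623/4586 ≈ 827.00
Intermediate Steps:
R(Y, F) = 40 (R(Y, F) = 5*8 = 40)
827 - 1/(R(-42, -7) - 4626) = 827 - 1/(40 - 4626) = 827 - 1/(-4586) = 827 - 1*(-1/4586) = 827 + 1/4586 = 3792623/4586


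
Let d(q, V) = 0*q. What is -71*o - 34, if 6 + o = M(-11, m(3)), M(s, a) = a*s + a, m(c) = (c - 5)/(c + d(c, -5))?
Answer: -244/3 ≈ -81.333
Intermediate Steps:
d(q, V) = 0
m(c) = (-5 + c)/c (m(c) = (c - 5)/(c + 0) = (-5 + c)/c)
M(s, a) = a + a*s
o = 2/3 (o = -6 + ((-5 + 3)/3)*(1 - 11) = -6 + ((1/3)*(-2))*(-10) = -6 - 2/3*(-10) = -6 + 20/3 = 2/3 ≈ 0.66667)
-71*o - 34 = -71*2/3 - 34 = -142/3 - 34 = -244/3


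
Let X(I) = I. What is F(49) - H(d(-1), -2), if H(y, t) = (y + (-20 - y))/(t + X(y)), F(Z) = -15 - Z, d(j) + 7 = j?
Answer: -66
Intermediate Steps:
d(j) = -7 + j
H(y, t) = -20/(t + y) (H(y, t) = (y + (-20 - y))/(t + y) = -20/(t + y))
F(49) - H(d(-1), -2) = (-15 - 1*49) - (-20)/(-2 + (-7 - 1)) = (-15 - 49) - (-20)/(-2 - 8) = -64 - (-20)/(-10) = -64 - (-20)*(-1)/10 = -64 - 1*2 = -64 - 2 = -66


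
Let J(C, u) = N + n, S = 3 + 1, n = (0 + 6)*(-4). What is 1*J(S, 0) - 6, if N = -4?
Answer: -34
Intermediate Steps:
n = -24 (n = 6*(-4) = -24)
S = 4
J(C, u) = -28 (J(C, u) = -4 - 24 = -28)
1*J(S, 0) - 6 = 1*(-28) - 6 = -28 - 6 = -34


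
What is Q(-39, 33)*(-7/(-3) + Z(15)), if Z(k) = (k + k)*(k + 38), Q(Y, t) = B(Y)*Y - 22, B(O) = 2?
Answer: -477700/3 ≈ -1.5923e+5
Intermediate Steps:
Q(Y, t) = -22 + 2*Y (Q(Y, t) = 2*Y - 22 = -22 + 2*Y)
Z(k) = 2*k*(38 + k) (Z(k) = (2*k)*(38 + k) = 2*k*(38 + k))
Q(-39, 33)*(-7/(-3) + Z(15)) = (-22 + 2*(-39))*(-7/(-3) + 2*15*(38 + 15)) = (-22 - 78)*(-⅓*(-7) + 2*15*53) = -100*(7/3 + 1590) = -100*4777/3 = -477700/3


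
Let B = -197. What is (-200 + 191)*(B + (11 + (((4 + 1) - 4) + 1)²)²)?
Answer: -252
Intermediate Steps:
(-200 + 191)*(B + (11 + (((4 + 1) - 4) + 1)²)²) = (-200 + 191)*(-197 + (11 + (((4 + 1) - 4) + 1)²)²) = -9*(-197 + (11 + ((5 - 4) + 1)²)²) = -9*(-197 + (11 + (1 + 1)²)²) = -9*(-197 + (11 + 2²)²) = -9*(-197 + (11 + 4)²) = -9*(-197 + 15²) = -9*(-197 + 225) = -9*28 = -252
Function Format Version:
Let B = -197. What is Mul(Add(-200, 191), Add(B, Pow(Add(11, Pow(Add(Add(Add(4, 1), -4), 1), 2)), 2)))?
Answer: -252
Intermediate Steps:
Mul(Add(-200, 191), Add(B, Pow(Add(11, Pow(Add(Add(Add(4, 1), -4), 1), 2)), 2))) = Mul(Add(-200, 191), Add(-197, Pow(Add(11, Pow(Add(Add(Add(4, 1), -4), 1), 2)), 2))) = Mul(-9, Add(-197, Pow(Add(11, Pow(Add(Add(5, -4), 1), 2)), 2))) = Mul(-9, Add(-197, Pow(Add(11, Pow(Add(1, 1), 2)), 2))) = Mul(-9, Add(-197, Pow(Add(11, Pow(2, 2)), 2))) = Mul(-9, Add(-197, Pow(Add(11, 4), 2))) = Mul(-9, Add(-197, Pow(15, 2))) = Mul(-9, Add(-197, 225)) = Mul(-9, 28) = -252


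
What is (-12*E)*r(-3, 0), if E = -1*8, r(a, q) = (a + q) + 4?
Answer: 96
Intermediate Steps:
r(a, q) = 4 + a + q
E = -8
(-12*E)*r(-3, 0) = (-12*(-8))*(4 - 3 + 0) = 96*1 = 96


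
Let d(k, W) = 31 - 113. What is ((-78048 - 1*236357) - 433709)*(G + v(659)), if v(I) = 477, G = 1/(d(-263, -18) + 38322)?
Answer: -6822979601417/19120 ≈ -3.5685e+8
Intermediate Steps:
d(k, W) = -82
G = 1/38240 (G = 1/(-82 + 38322) = 1/38240 ≈ 2.6151e-5)
((-78048 - 1*236357) - 433709)*(G + v(659)) = ((-78048 - 1*236357) - 433709)*(1/38240 + 477) = ((-78048 - 236357) - 433709)*(18240481/38240) = (-314405 - 433709)*(18240481/38240) = -748114*18240481/38240 = -6822979601417/19120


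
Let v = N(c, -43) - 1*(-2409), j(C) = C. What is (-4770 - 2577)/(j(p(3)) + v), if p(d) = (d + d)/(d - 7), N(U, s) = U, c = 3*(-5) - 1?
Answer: -14694/4783 ≈ -3.0721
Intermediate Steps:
c = -16 (c = -15 - 1 = -16)
p(d) = 2*d/(-7 + d) (p(d) = (2*d)/(-7 + d) = 2*d/(-7 + d))
v = 2393 (v = -16 - 1*(-2409) = -16 + 2409 = 2393)
(-4770 - 2577)/(j(p(3)) + v) = (-4770 - 2577)/(2*3/(-7 + 3) + 2393) = -7347/(2*3/(-4) + 2393) = -7347/(2*3*(-¼) + 2393) = -7347/(-3/2 + 2393) = -7347/4783/2 = -7347*2/4783 = -14694/4783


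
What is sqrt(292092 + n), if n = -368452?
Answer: 2*I*sqrt(19090) ≈ 276.33*I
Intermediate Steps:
sqrt(292092 + n) = sqrt(292092 - 368452) = sqrt(-76360) = 2*I*sqrt(19090)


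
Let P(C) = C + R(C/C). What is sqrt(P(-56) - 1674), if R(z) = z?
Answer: I*sqrt(1729) ≈ 41.581*I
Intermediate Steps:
P(C) = 1 + C (P(C) = C + C/C = C + 1 = 1 + C)
sqrt(P(-56) - 1674) = sqrt((1 - 56) - 1674) = sqrt(-55 - 1674) = sqrt(-1729) = I*sqrt(1729)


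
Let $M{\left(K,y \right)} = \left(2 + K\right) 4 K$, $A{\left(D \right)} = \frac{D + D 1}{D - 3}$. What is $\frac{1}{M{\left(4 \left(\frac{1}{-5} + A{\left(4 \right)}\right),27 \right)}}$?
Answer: $\frac{25}{103584} \approx 0.00024135$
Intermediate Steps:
$A{\left(D \right)} = \frac{2 D}{-3 + D}$ ($A{\left(D \right)} = \frac{D + D}{-3 + D} = \frac{2 D}{-3 + D}$)
$M{\left(K,y \right)} = K \left(8 + 4 K\right)$ ($M{\left(K,y \right)} = \left(8 + 4 K\right) K = K \left(8 + 4 K\right)$)
$\frac{1}{M{\left(4 \left(\frac{1}{-5} + A{\left(4 \right)}\right),27 \right)}} = \frac{1}{4 \cdot 4 \left(\frac{1}{-5} + 2 \cdot 4 \frac{1}{-3 + 4}\right) \left(2 + 4 \left(\frac{1}{-5} + 2 \cdot 4 \frac{1}{-3 + 4}\right)\right)} = \frac{1}{4 \cdot 4 \left(- \frac{1}{5} + 2 \cdot 4 \cdot 1^{-1}\right) \left(2 + 4 \left(- \frac{1}{5} + 2 \cdot 4 \cdot 1^{-1}\right)\right)} = \frac{1}{4 \cdot 4 \left(- \frac{1}{5} + 2 \cdot 4 \cdot 1\right) \left(2 + 4 \left(- \frac{1}{5} + 2 \cdot 4 \cdot 1\right)\right)} = \frac{1}{4 \cdot 4 \left(- \frac{1}{5} + 8\right) \left(2 + 4 \left(- \frac{1}{5} + 8\right)\right)} = \frac{1}{4 \cdot 4 \cdot \frac{39}{5} \left(2 + 4 \cdot \frac{39}{5}\right)} = \frac{1}{4 \cdot \frac{156}{5} \left(2 + \frac{156}{5}\right)} = \frac{1}{4 \cdot \frac{156}{5} \cdot \frac{166}{5}} = \frac{1}{\frac{103584}{25}} = \frac{25}{103584}$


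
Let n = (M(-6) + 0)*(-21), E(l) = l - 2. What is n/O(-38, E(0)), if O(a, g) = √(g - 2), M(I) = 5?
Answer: 105*I/2 ≈ 52.5*I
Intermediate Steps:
E(l) = -2 + l
O(a, g) = √(-2 + g)
n = -105 (n = (5 + 0)*(-21) = 5*(-21) = -105)
n/O(-38, E(0)) = -105/√(-2 + (-2 + 0)) = -105/√(-2 - 2) = -105*(-I/2) = -(-105)*I/2 = 105*I/2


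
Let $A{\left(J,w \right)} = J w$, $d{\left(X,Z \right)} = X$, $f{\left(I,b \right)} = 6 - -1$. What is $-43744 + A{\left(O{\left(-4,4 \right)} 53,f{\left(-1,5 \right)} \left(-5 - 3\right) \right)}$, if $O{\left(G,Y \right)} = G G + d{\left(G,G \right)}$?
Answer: $-79360$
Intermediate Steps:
$f{\left(I,b \right)} = 7$ ($f{\left(I,b \right)} = 6 + 1 = 7$)
$O{\left(G,Y \right)} = G + G^{2}$ ($O{\left(G,Y \right)} = G G + G = G^{2} + G = G + G^{2}$)
$-43744 + A{\left(O{\left(-4,4 \right)} 53,f{\left(-1,5 \right)} \left(-5 - 3\right) \right)} = -43744 + - 4 \left(1 - 4\right) 53 \cdot 7 \left(-5 - 3\right) = -43744 + \left(-4\right) \left(-3\right) 53 \cdot 7 \left(-8\right) = -43744 + 12 \cdot 53 \left(-56\right) = -43744 + 636 \left(-56\right) = -43744 - 35616 = -79360$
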